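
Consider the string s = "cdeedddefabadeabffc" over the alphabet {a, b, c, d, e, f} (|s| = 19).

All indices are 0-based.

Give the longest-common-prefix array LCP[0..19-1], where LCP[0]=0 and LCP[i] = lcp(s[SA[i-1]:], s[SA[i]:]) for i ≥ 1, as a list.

sorted suffixes:
  #0 SA[0]=9  'abadeabffc'
  #1 SA[1]=14  'abffc'
  #2 SA[2]=11  'adeabffc'
  #3 SA[3]=10  'badeabffc'
  #4 SA[4]=15  'bffc'
  #5 SA[5]=18  'c'
  #6 SA[6]=0  'cdeedddefabadeabffc'
  #7 SA[7]=4  'dddefabadeabffc'
  #8 SA[8]=5  'ddefabadeabffc'
  #9 SA[9]=12  'deabffc'
  #10 SA[10]=1  'deedddefabadeabffc'
  #11 SA[11]=6  'defabadeabffc'
  #12 SA[12]=13  'eabffc'
  #13 SA[13]=3  'edddefabadeabffc'
  #14 SA[14]=2  'eedddefabadeabffc'
  #15 SA[15]=7  'efabadeabffc'
  #16 SA[16]=8  'fabadeabffc'
  #17 SA[17]=17  'fc'
  #18 SA[18]=16  'ffc'

SA = [9, 14, 11, 10, 15, 18, 0, 4, 5, 12, 1, 6, 13, 3, 2, 7, 8, 17, 16]
rank  pair      lcp
   1  s[9:],s[14:]  2  'ab'
   2  s[14:],s[11:]  1  'a'
   3  s[11:],s[10:]  0  ''
   4  s[10:],s[15:]  1  'b'
   5  s[15:],s[18:]  0  ''
   6  s[18:],s[0:]  1  'c'
   7  s[0:],s[4:]  0  ''
   8  s[4:],s[5:]  2  'dd'
   9  s[5:],s[12:]  1  'd'
  10  s[12:],s[1:]  2  'de'
  11  s[1:],s[6:]  2  'de'
  12  s[6:],s[13:]  0  ''
  13  s[13:],s[3:]  1  'e'
  14  s[3:],s[2:]  1  'e'
  15  s[2:],s[7:]  1  'e'
  16  s[7:],s[8:]  0  ''
  17  s[8:],s[17:]  1  'f'
  18  s[17:],s[16:]  1  'f'

[0, 2, 1, 0, 1, 0, 1, 0, 2, 1, 2, 2, 0, 1, 1, 1, 0, 1, 1]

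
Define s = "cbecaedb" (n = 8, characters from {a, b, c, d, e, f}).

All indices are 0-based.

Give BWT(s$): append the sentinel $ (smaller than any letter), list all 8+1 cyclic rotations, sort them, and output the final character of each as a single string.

bcdce$eba

rank  rotation   last
    0  $cbecaedb  b
    1  aedb$cbec  c
    2  b$cbecaed  d
    3  becaedb$c  c
    4  caedb$cbe  e
    5  cbecaedb$  $
    6  db$cbecae  e
    7  ecaedb$cb  b
    8  edb$cbeca  a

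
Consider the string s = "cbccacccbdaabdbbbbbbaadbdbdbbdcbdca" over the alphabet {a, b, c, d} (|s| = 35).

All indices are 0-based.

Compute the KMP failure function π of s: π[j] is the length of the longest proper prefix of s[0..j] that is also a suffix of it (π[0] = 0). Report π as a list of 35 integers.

[0, 0, 1, 1, 0, 1, 1, 1, 2, 0, 0, 0, 0, 0, 0, 0, 0, 0, 0, 0, 0, 0, 0, 0, 0, 0, 0, 0, 0, 0, 1, 2, 0, 1, 0]

π[0] = 0
j=1 s[j]='b': π[1]=0 (border '')
j=2 s[j]='c': π[2]=1 (border 'c')
j=3 s[j]='c': k: 1→0; π[3]=1 (border 'c')
j=4 s[j]='a': k: 1→0; π[4]=0 (border '')
j=5 s[j]='c': π[5]=1 (border 'c')
j=6 s[j]='c': k: 1→0; π[6]=1 (border 'c')
j=7 s[j]='c': k: 1→0; π[7]=1 (border 'c')
j=8 s[j]='b': π[8]=2 (border 'cb')
j=9 s[j]='d': k: 2→0; π[9]=0 (border '')
j=10 s[j]='a': π[10]=0 (border '')
j=11 s[j]='a': π[11]=0 (border '')
j=12 s[j]='b': π[12]=0 (border '')
j=13 s[j]='d': π[13]=0 (border '')
j=14 s[j]='b': π[14]=0 (border '')
j=15 s[j]='b': π[15]=0 (border '')
j=16 s[j]='b': π[16]=0 (border '')
j=17 s[j]='b': π[17]=0 (border '')
j=18 s[j]='b': π[18]=0 (border '')
j=19 s[j]='b': π[19]=0 (border '')
j=20 s[j]='a': π[20]=0 (border '')
j=21 s[j]='a': π[21]=0 (border '')
j=22 s[j]='d': π[22]=0 (border '')
j=23 s[j]='b': π[23]=0 (border '')
j=24 s[j]='d': π[24]=0 (border '')
j=25 s[j]='b': π[25]=0 (border '')
j=26 s[j]='d': π[26]=0 (border '')
j=27 s[j]='b': π[27]=0 (border '')
j=28 s[j]='b': π[28]=0 (border '')
j=29 s[j]='d': π[29]=0 (border '')
j=30 s[j]='c': π[30]=1 (border 'c')
j=31 s[j]='b': π[31]=2 (border 'cb')
j=32 s[j]='d': k: 2→0; π[32]=0 (border '')
j=33 s[j]='c': π[33]=1 (border 'c')
j=34 s[j]='a': k: 1→0; π[34]=0 (border '')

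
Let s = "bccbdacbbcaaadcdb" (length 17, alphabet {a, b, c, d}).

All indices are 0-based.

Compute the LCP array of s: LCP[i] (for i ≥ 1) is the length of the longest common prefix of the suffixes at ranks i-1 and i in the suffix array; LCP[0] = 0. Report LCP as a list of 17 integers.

rank | idx | suffix
   0 |  10 | aaadcdb
   1 |  11 | aadcdb
   2 |   5 | acbbcaaadcdb
   3 |  12 | adcdb
   4 |  16 | b
   5 |   7 | bbcaaadcdb
   6 |   8 | bcaaadcdb
   7 |   0 | bccbdacbbcaaadcdb
   8 |   3 | bdacbbcaaadcdb
   9 |   9 | caaadcdb
  10 |   6 | cbbcaaadcdb
  11 |   2 | cbdacbbcaaadcdb
  12 |   1 | ccbdacbbcaaadcdb
  13 |  14 | cdb
  14 |   4 | dacbbcaaadcdb
  15 |  15 | db
  16 |  13 | dcdb

SA = [10, 11, 5, 12, 16, 7, 8, 0, 3, 9, 6, 2, 1, 14, 4, 15, 13]
[i] adj suffixes → lcp
  [1] 10/11 → 2 ('aa')
  [2] 11/5 → 1 ('a')
  [3] 5/12 → 1 ('a')
  [4] 12/16 → 0 ('')
  [5] 16/7 → 1 ('b')
  [6] 7/8 → 1 ('b')
  [7] 8/0 → 2 ('bc')
  [8] 0/3 → 1 ('b')
  [9] 3/9 → 0 ('')
  [10] 9/6 → 1 ('c')
  [11] 6/2 → 2 ('cb')
  [12] 2/1 → 1 ('c')
  [13] 1/14 → 1 ('c')
  [14] 14/4 → 0 ('')
  [15] 4/15 → 1 ('d')
  [16] 15/13 → 1 ('d')

[0, 2, 1, 1, 0, 1, 1, 2, 1, 0, 1, 2, 1, 1, 0, 1, 1]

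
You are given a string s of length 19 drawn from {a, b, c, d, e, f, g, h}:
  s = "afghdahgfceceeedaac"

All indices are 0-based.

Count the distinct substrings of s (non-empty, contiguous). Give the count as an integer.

175

sorted suffixes:
  #0 SA[0]=16  'aac'
  #1 SA[1]=17  'ac'
  #2 SA[2]=0  'afghdahgfceceeedaac'
  #3 SA[3]=5  'ahgfceceeedaac'
  #4 SA[4]=18  'c'
  #5 SA[5]=9  'ceceeedaac'
  #6 SA[6]=11  'ceeedaac'
  #7 SA[7]=15  'daac'
  #8 SA[8]=4  'dahgfceceeedaac'
  #9 SA[9]=10  'eceeedaac'
  #10 SA[10]=14  'edaac'
  #11 SA[11]=13  'eedaac'
  #12 SA[12]=12  'eeedaac'
  #13 SA[13]=8  'fceceeedaac'
  #14 SA[14]=1  'fghdahgfceceeedaac'
  #15 SA[15]=7  'gfceceeedaac'
  #16 SA[16]=2  'ghdahgfceceeedaac'
  #17 SA[17]=3  'hdahgfceceeedaac'
  #18 SA[18]=6  'hgfceceeedaac'

SA = [16, 17, 0, 5, 18, 9, 11, 15, 4, 10, 14, 13, 12, 8, 1, 7, 2, 3, 6]
[i] adj suffixes → lcp
  [1] 16/17 → 1 ('a')
  [2] 17/0 → 1 ('a')
  [3] 0/5 → 1 ('a')
  [4] 5/18 → 0 ('')
  [5] 18/9 → 1 ('c')
  [6] 9/11 → 2 ('ce')
  [7] 11/15 → 0 ('')
  [8] 15/4 → 2 ('da')
  [9] 4/10 → 0 ('')
  [10] 10/14 → 1 ('e')
  [11] 14/13 → 1 ('e')
  [12] 13/12 → 2 ('ee')
  [13] 12/8 → 0 ('')
  [14] 8/1 → 1 ('f')
  [15] 1/7 → 0 ('')
  [16] 7/2 → 1 ('g')
  [17] 2/3 → 0 ('')
  [18] 3/6 → 1 ('h')

n(n+1)/2 = 19·20/2 = 190
Σ LCP = 0 + 1 + 1 + 1 + 0 + 1 + 2 + 0 + 2 + 0 + 1 + 1 + 2 + 0 + 1 + 0 + 1 + 0 + 1 = 15
distinct = 190 − 15 = 175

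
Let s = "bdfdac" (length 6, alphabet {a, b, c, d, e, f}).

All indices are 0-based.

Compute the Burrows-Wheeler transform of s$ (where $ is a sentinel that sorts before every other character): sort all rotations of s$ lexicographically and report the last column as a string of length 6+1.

cd$afbd

rank  rotation last
    0  $bdfdac  c
    1  ac$bdfd  d
    2  bdfdac$  $
    3  c$bdfda  a
    4  dac$bdf  f
    5  dfdac$b  b
    6  fdac$bd  d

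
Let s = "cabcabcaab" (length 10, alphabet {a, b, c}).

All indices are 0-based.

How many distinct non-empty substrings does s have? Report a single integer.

37

rank→(start, suffix):
  0 → (7, 'aab')
  1 → (8, 'ab')
  2 → (4, 'abcaab')
  3 → (1, 'abcabcaab')
  4 → (9, 'b')
  5 → (5, 'bcaab')
  6 → (2, 'bcabcaab')
  7 → (6, 'caab')
  8 → (3, 'cabcaab')
  9 → (0, 'cabcabcaab')

SA = [7, 8, 4, 1, 9, 5, 2, 6, 3, 0]
i: (SA[i-1],SA[i]) lcp shared
  1: (7,8) 1 'a'
  2: (8,4) 2 'ab'
  3: (4,1) 4 'abca'
  4: (1,9) 0 ''
  5: (9,5) 1 'b'
  6: (5,2) 3 'bca'
  7: (2,6) 0 ''
  8: (6,3) 2 'ca'
  9: (3,0) 5 'cabca'

n(n+1)/2 = 10·11/2 = 55
Σ LCP = 0 + 1 + 2 + 4 + 0 + 1 + 3 + 0 + 2 + 5 = 18
distinct = 55 − 18 = 37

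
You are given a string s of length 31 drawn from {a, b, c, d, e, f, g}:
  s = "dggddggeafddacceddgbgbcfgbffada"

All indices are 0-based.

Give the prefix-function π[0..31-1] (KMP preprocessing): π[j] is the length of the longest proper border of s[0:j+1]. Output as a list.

[0, 0, 0, 1, 1, 2, 3, 0, 0, 0, 1, 1, 0, 0, 0, 0, 1, 1, 2, 0, 0, 0, 0, 0, 0, 0, 0, 0, 0, 1, 0]

π[0] = 0
j=1 s[j]='g': π[1]=0 (border '')
j=2 s[j]='g': π[2]=0 (border '')
j=3 s[j]='d': π[3]=1 (border 'd')
j=4 s[j]='d': k: 1→0; π[4]=1 (border 'd')
j=5 s[j]='g': π[5]=2 (border 'dg')
j=6 s[j]='g': π[6]=3 (border 'dgg')
j=7 s[j]='e': k: 3→0; π[7]=0 (border '')
j=8 s[j]='a': π[8]=0 (border '')
j=9 s[j]='f': π[9]=0 (border '')
j=10 s[j]='d': π[10]=1 (border 'd')
j=11 s[j]='d': k: 1→0; π[11]=1 (border 'd')
j=12 s[j]='a': k: 1→0; π[12]=0 (border '')
j=13 s[j]='c': π[13]=0 (border '')
j=14 s[j]='c': π[14]=0 (border '')
j=15 s[j]='e': π[15]=0 (border '')
j=16 s[j]='d': π[16]=1 (border 'd')
j=17 s[j]='d': k: 1→0; π[17]=1 (border 'd')
j=18 s[j]='g': π[18]=2 (border 'dg')
j=19 s[j]='b': k: 2→0; π[19]=0 (border '')
j=20 s[j]='g': π[20]=0 (border '')
j=21 s[j]='b': π[21]=0 (border '')
j=22 s[j]='c': π[22]=0 (border '')
j=23 s[j]='f': π[23]=0 (border '')
j=24 s[j]='g': π[24]=0 (border '')
j=25 s[j]='b': π[25]=0 (border '')
j=26 s[j]='f': π[26]=0 (border '')
j=27 s[j]='f': π[27]=0 (border '')
j=28 s[j]='a': π[28]=0 (border '')
j=29 s[j]='d': π[29]=1 (border 'd')
j=30 s[j]='a': k: 1→0; π[30]=0 (border '')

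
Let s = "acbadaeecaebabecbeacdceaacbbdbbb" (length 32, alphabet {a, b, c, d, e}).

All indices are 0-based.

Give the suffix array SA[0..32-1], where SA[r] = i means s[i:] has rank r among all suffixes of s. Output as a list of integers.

sorted suffixes:
  #0 SA[0]=23  'aacbbdbbb'
  #1 SA[1]=12  'abecbeacdceaacbbdbbb'
  #2 SA[2]=0  'acbadaeecaebabecbeacdceaacbbdbbb'
  #3 SA[3]=24  'acbbdbbb'
  #4 SA[4]=18  'acdceaacbbdbbb'
  #5 SA[5]=3  'adaeecaebabecbeacdceaacbbdbbb'
  #6 SA[6]=9  'aebabecbeacdceaacbbdbbb'
  #7 SA[7]=5  'aeecaebabecbeacdceaacbbdbbb'
  #8 SA[8]=31  'b'
  #9 SA[9]=11  'babecbeacdceaacbbdbbb'
  #10 SA[10]=2  'badaeecaebabecbeacdceaacbbdbbb'
  #11 SA[11]=30  'bb'
  #12 SA[12]=29  'bbb'
  #13 SA[13]=26  'bbdbbb'
  #14 SA[14]=27  'bdbbb'
  #15 SA[15]=16  'beacdceaacbbdbbb'
  #16 SA[16]=13  'becbeacdceaacbbdbbb'
  #17 SA[17]=8  'caebabecbeacdceaacbbdbbb'
  #18 SA[18]=1  'cbadaeecaebabecbeacdceaacbbdbbb'
  #19 SA[19]=25  'cbbdbbb'
  #20 SA[20]=15  'cbeacdceaacbbdbbb'
  #21 SA[21]=19  'cdceaacbbdbbb'
  #22 SA[22]=21  'ceaacbbdbbb'
  #23 SA[23]=4  'daeecaebabecbeacdceaacbbdbbb'
  #24 SA[24]=28  'dbbb'
  #25 SA[25]=20  'dceaacbbdbbb'
  #26 SA[26]=22  'eaacbbdbbb'
  #27 SA[27]=17  'eacdceaacbbdbbb'
  #28 SA[28]=10  'ebabecbeacdceaacbbdbbb'
  #29 SA[29]=7  'ecaebabecbeacdceaacbbdbbb'
  #30 SA[30]=14  'ecbeacdceaacbbdbbb'
  #31 SA[31]=6  'eecaebabecbeacdceaacbbdbbb'

[23, 12, 0, 24, 18, 3, 9, 5, 31, 11, 2, 30, 29, 26, 27, 16, 13, 8, 1, 25, 15, 19, 21, 4, 28, 20, 22, 17, 10, 7, 14, 6]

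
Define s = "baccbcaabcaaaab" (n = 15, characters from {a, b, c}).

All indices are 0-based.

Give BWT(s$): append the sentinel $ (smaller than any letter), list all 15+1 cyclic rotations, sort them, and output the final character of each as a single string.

rank  rotation          last
    0  $baccbcaabcaaaab  b
    1  aaaab$baccbcaabc  c
    2  aaab$baccbcaabca  a
    3  aab$baccbcaabcaa  a
    4  aabcaaaab$baccbc  c
    5  ab$baccbcaabcaaa  a
    6  abcaaaab$baccbca  a
    7  accbcaabcaaaab$b  b
    8  b$baccbcaabcaaaa  a
    9  baccbcaabcaaaab$  $
   10  bcaaaab$baccbcaa  a
   11  bcaabcaaaab$bacc  c
   12  caaaab$baccbcaab  b
   13  caabcaaaab$baccb  b
   14  cbcaabcaaaab$bac  c
   15  ccbcaabcaaaab$ba  a

bcaacaaba$acbbca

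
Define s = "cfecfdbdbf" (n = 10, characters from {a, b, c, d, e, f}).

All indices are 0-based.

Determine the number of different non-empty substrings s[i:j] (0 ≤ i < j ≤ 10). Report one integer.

48

rank | idx | suffix
   0 |   6 | bdbf
   1 |   8 | bf
   2 |   3 | cfdbdbf
   3 |   0 | cfecfdbdbf
   4 |   5 | dbdbf
   5 |   7 | dbf
   6 |   2 | ecfdbdbf
   7 |   9 | f
   8 |   4 | fdbdbf
   9 |   1 | fecfdbdbf

SA = [6, 8, 3, 0, 5, 7, 2, 9, 4, 1]
[i] adj suffixes → lcp
  [1] 6/8 → 1 ('b')
  [2] 8/3 → 0 ('')
  [3] 3/0 → 2 ('cf')
  [4] 0/5 → 0 ('')
  [5] 5/7 → 2 ('db')
  [6] 7/2 → 0 ('')
  [7] 2/9 → 0 ('')
  [8] 9/4 → 1 ('f')
  [9] 4/1 → 1 ('f')

n(n+1)/2 = 10·11/2 = 55
Σ LCP = 0 + 1 + 0 + 2 + 0 + 2 + 0 + 0 + 1 + 1 = 7
distinct = 55 − 7 = 48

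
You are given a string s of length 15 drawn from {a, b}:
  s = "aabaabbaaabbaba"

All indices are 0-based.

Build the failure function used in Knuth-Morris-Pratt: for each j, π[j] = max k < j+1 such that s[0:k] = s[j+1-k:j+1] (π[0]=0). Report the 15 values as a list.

[0, 1, 0, 1, 2, 3, 0, 1, 2, 2, 3, 0, 1, 0, 1]

π[0] = 0
j=1 s[j]='a': π[1]=1 (border 'a')
j=2 s[j]='b': k: 1→0; π[2]=0 (border '')
j=3 s[j]='a': π[3]=1 (border 'a')
j=4 s[j]='a': π[4]=2 (border 'aa')
j=5 s[j]='b': π[5]=3 (border 'aab')
j=6 s[j]='b': k: 3→0; π[6]=0 (border '')
j=7 s[j]='a': π[7]=1 (border 'a')
j=8 s[j]='a': π[8]=2 (border 'aa')
j=9 s[j]='a': k: 2→1; π[9]=2 (border 'aa')
j=10 s[j]='b': π[10]=3 (border 'aab')
j=11 s[j]='b': k: 3→0; π[11]=0 (border '')
j=12 s[j]='a': π[12]=1 (border 'a')
j=13 s[j]='b': k: 1→0; π[13]=0 (border '')
j=14 s[j]='a': π[14]=1 (border 'a')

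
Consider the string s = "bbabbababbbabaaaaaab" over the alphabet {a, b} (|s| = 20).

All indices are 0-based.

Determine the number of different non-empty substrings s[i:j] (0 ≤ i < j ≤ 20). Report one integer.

159

rank | idx | suffix
   0 |  13 | aaaaaab
   1 |  14 | aaaaab
   2 |  15 | aaaab
   3 |  16 | aaab
   4 |  17 | aab
   5 |  18 | ab
   6 |  11 | abaaaaaab
   7 |   5 | ababbbabaaaaaab
   8 |   2 | abbababbbabaaaaaab
   9 |   7 | abbbabaaaaaab
  10 |  19 | b
  11 |  12 | baaaaaab
  12 |  10 | babaaaaaab
  13 |   4 | bababbbabaaaaaab
  14 |   1 | babbababbbabaaaaaab
  15 |   6 | babbbabaaaaaab
  16 |   9 | bbabaaaaaab
  17 |   3 | bbababbbabaaaaaab
  18 |   0 | bbabbababbbabaaaaaab
  19 |   8 | bbbabaaaaaab

SA = [13, 14, 15, 16, 17, 18, 11, 5, 2, 7, 19, 12, 10, 4, 1, 6, 9, 3, 0, 8]
[i] adj suffixes → lcp
  [1] 13/14 → 5 ('aaaaa')
  [2] 14/15 → 4 ('aaaa')
  [3] 15/16 → 3 ('aaa')
  [4] 16/17 → 2 ('aa')
  [5] 17/18 → 1 ('a')
  [6] 18/11 → 2 ('ab')
  [7] 11/5 → 3 ('aba')
  [8] 5/2 → 2 ('ab')
  [9] 2/7 → 3 ('abb')
  [10] 7/19 → 0 ('')
  [11] 19/12 → 1 ('b')
  [12] 12/10 → 2 ('ba')
  [13] 10/4 → 4 ('baba')
  [14] 4/1 → 3 ('bab')
  [15] 1/6 → 4 ('babb')
  [16] 6/9 → 1 ('b')
  [17] 9/3 → 5 ('bbaba')
  [18] 3/0 → 4 ('bbab')
  [19] 0/8 → 2 ('bb')

n(n+1)/2 = 20·21/2 = 210
Σ LCP = 0 + 5 + 4 + 3 + 2 + 1 + 2 + 3 + 2 + 3 + 0 + 1 + 2 + 4 + 3 + 4 + 1 + 5 + 4 + 2 = 51
distinct = 210 − 51 = 159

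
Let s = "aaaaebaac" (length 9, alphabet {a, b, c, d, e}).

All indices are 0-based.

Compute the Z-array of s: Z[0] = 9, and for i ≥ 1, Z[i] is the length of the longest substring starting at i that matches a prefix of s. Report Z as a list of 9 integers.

[9, 3, 2, 1, 0, 0, 2, 1, 0]

Z[0]=9
i=1: fresh scan; Z[1]=3 grow→box=[1,4)
i=2: min(r-i=2, Z[1]=3)=2; Z[2]=2
i=3: min(r-i=1, Z[2]=2)=1; Z[3]=1
i=4: fresh scan; Z[4]=0
i=5: fresh scan; Z[5]=0
i=6: fresh scan; Z[6]=2 grow→box=[6,8)
i=7: min(r-i=1, Z[1]=3)=1; Z[7]=1
i=8: fresh scan; Z[8]=0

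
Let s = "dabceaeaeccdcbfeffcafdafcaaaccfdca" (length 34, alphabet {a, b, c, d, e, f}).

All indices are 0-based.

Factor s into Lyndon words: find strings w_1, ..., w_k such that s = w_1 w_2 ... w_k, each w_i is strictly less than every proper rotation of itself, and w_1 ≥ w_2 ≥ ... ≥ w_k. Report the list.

emit factor 1: 'd' (i=0, period=1)
emit factor 2: 'abceaeaeccdcbfeffcafdafc' (i=1, period=24)
emit factor 3: 'aaaccfdc' (i=25, period=8)
emit factor 4: 'a' (i=33, period=1)

["d", "abceaeaeccdcbfeffcafdafc", "aaaccfdc", "a"]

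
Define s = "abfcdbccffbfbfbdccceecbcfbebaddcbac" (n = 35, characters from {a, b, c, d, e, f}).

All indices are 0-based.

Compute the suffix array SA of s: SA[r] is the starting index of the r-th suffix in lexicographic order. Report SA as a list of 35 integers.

sorted suffixes:
  #0 SA[0]=0  'abfcdbccffbfbfbdccceecbcfbebaddcbac'
  #1 SA[1]=33  'ac'
  #2 SA[2]=28  'addcbac'
  #3 SA[3]=32  'bac'
  #4 SA[4]=27  'baddcbac'
  #5 SA[5]=5  'bccffbfbfbdccceecbcfbebaddcbac'
  #6 SA[6]=22  'bcfbebaddcbac'
  #7 SA[7]=14  'bdccceecbcfbebaddcbac'
  #8 SA[8]=25  'bebaddcbac'
  #9 SA[9]=12  'bfbdccceecbcfbebaddcbac'
  #10 SA[10]=10  'bfbfbdccceecbcfbebaddcbac'
  #11 SA[11]=1  'bfcdbccffbfbfbdccceecbcfbebaddcbac'
  #12 SA[12]=34  'c'
  #13 SA[13]=31  'cbac'
  #14 SA[14]=21  'cbcfbebaddcbac'
  #15 SA[15]=16  'ccceecbcfbebaddcbac'
  #16 SA[16]=17  'cceecbcfbebaddcbac'
  #17 SA[17]=6  'ccffbfbfbdccceecbcfbebaddcbac'
  #18 SA[18]=3  'cdbccffbfbfbdccceecbcfbebaddcbac'
  #19 SA[19]=18  'ceecbcfbebaddcbac'
  #20 SA[20]=23  'cfbebaddcbac'
  #21 SA[21]=7  'cffbfbfbdccceecbcfbebaddcbac'
  #22 SA[22]=4  'dbccffbfbfbdccceecbcfbebaddcbac'
  #23 SA[23]=30  'dcbac'
  #24 SA[24]=15  'dccceecbcfbebaddcbac'
  #25 SA[25]=29  'ddcbac'
  #26 SA[26]=26  'ebaddcbac'
  #27 SA[27]=20  'ecbcfbebaddcbac'
  #28 SA[28]=19  'eecbcfbebaddcbac'
  #29 SA[29]=13  'fbdccceecbcfbebaddcbac'
  #30 SA[30]=24  'fbebaddcbac'
  #31 SA[31]=11  'fbfbdccceecbcfbebaddcbac'
  #32 SA[32]=9  'fbfbfbdccceecbcfbebaddcbac'
  #33 SA[33]=2  'fcdbccffbfbfbdccceecbcfbebaddcbac'
  #34 SA[34]=8  'ffbfbfbdccceecbcfbebaddcbac'

[0, 33, 28, 32, 27, 5, 22, 14, 25, 12, 10, 1, 34, 31, 21, 16, 17, 6, 3, 18, 23, 7, 4, 30, 15, 29, 26, 20, 19, 13, 24, 11, 9, 2, 8]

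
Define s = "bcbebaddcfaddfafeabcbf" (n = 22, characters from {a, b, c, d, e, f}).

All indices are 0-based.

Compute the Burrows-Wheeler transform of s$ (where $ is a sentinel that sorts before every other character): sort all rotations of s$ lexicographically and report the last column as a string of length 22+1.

febffe$accbbddaadfbbcda

rank  rotation                 last
    0  $bcbebaddcfaddfafeabcbf  f
    1  abcbf$bcbebaddcfaddfafe  e
    2  addcfaddfafeabcbf$bcbeb  b
    3  addfafeabcbf$bcbebaddcf  f
    4  afeabcbf$bcbebaddcfaddf  f
    5  baddcfaddfafeabcbf$bcbe  e
    6  bcbebaddcfaddfafeabcbf$  $
    7  bcbf$bcbebaddcfaddfafea  a
    8  bebaddcfaddfafeabcbf$bc  c
    9  bf$bcbebaddcfaddfafeabc  c
   10  cbebaddcfaddfafeabcbf$b  b
   11  cbf$bcbebaddcfaddfafeab  b
   12  cfaddfafeabcbf$bcbebadd  d
   13  dcfaddfafeabcbf$bcbebad  d
   14  ddcfaddfafeabcbf$bcbeba  a
   15  ddfafeabcbf$bcbebaddcfa  a
   16  dfafeabcbf$bcbebaddcfad  d
   17  eabcbf$bcbebaddcfaddfaf  f
   18  ebaddcfaddfafeabcbf$bcb  b
   19  f$bcbebaddcfaddfafeabcb  b
   20  faddfafeabcbf$bcbebaddc  c
   21  fafeabcbf$bcbebaddcfadd  d
   22  feabcbf$bcbebaddcfaddfa  a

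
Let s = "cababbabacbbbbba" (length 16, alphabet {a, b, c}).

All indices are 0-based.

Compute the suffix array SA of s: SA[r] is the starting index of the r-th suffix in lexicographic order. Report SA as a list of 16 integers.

rank→(start, suffix):
  0 → (15, 'a')
  1 → (1, 'ababbabacbbbbba')
  2 → (6, 'abacbbbbba')
  3 → (3, 'abbabacbbbbba')
  4 → (8, 'acbbbbba')
  5 → (14, 'ba')
  6 → (5, 'babacbbbbba')
  7 → (2, 'babbabacbbbbba')
  8 → (7, 'bacbbbbba')
  9 → (13, 'bba')
  10 → (4, 'bbabacbbbbba')
  11 → (12, 'bbba')
  12 → (11, 'bbbba')
  13 → (10, 'bbbbba')
  14 → (0, 'cababbabacbbbbba')
  15 → (9, 'cbbbbba')

[15, 1, 6, 3, 8, 14, 5, 2, 7, 13, 4, 12, 11, 10, 0, 9]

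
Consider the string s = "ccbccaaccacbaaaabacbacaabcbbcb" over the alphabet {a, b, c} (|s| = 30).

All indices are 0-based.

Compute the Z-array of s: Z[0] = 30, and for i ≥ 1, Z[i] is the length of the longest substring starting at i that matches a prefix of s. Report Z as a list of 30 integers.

Z[0]=30
i=1: outside box; Z[1]=1 extend→box=[1,2)
i=2: outside box; Z[2]=0
i=3: outside box; Z[3]=2 extend→box=[3,5)
i=4: min(r-i=1, Z[1]=1)=1; Z[4]=1
i=5: outside box; Z[5]=0
i=6: outside box; Z[6]=0
i=7: outside box; Z[7]=2 extend→box=[7,9)
i=8: min(r-i=1, Z[1]=1)=1; Z[8]=1
i=9: outside box; Z[9]=0
i=10: outside box; Z[10]=1 extend→box=[10,11)
i=11: outside box; Z[11]=0
i=12: outside box; Z[12]=0
i=13: outside box; Z[13]=0
i=14: outside box; Z[14]=0
i=15: outside box; Z[15]=0
i=16: outside box; Z[16]=0
i=17: outside box; Z[17]=0
i=18: outside box; Z[18]=1 extend→box=[18,19)
i=19: outside box; Z[19]=0
i=20: outside box; Z[20]=0
i=21: outside box; Z[21]=1 extend→box=[21,22)
i=22: outside box; Z[22]=0
i=23: outside box; Z[23]=0
i=24: outside box; Z[24]=0
i=25: outside box; Z[25]=1 extend→box=[25,26)
i=26: outside box; Z[26]=0
i=27: outside box; Z[27]=0
i=28: outside box; Z[28]=1 extend→box=[28,29)
i=29: outside box; Z[29]=0

[30, 1, 0, 2, 1, 0, 0, 2, 1, 0, 1, 0, 0, 0, 0, 0, 0, 0, 1, 0, 0, 1, 0, 0, 0, 1, 0, 0, 1, 0]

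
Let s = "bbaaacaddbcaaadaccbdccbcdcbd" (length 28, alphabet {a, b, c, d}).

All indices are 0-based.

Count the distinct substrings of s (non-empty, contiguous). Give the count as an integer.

367

sorted suffixes:
  #0 SA[0]=2  'aaacaddbcaaadaccbdccbcdcbd'
  #1 SA[1]=11  'aaadaccbdccbcdcbd'
  #2 SA[2]=3  'aacaddbcaaadaccbdccbcdcbd'
  #3 SA[3]=12  'aadaccbdccbcdcbd'
  #4 SA[4]=4  'acaddbcaaadaccbdccbcdcbd'
  #5 SA[5]=15  'accbdccbcdcbd'
  #6 SA[6]=13  'adaccbdccbcdcbd'
  #7 SA[7]=6  'addbcaaadaccbdccbcdcbd'
  #8 SA[8]=1  'baaacaddbcaaadaccbdccbcdcbd'
  #9 SA[9]=0  'bbaaacaddbcaaadaccbdccbcdcbd'
  #10 SA[10]=9  'bcaaadaccbdccbcdcbd'
  #11 SA[11]=22  'bcdcbd'
  #12 SA[12]=26  'bd'
  #13 SA[13]=18  'bdccbcdcbd'
  #14 SA[14]=10  'caaadaccbdccbcdcbd'
  #15 SA[15]=5  'caddbcaaadaccbdccbcdcbd'
  #16 SA[16]=21  'cbcdcbd'
  #17 SA[17]=25  'cbd'
  #18 SA[18]=17  'cbdccbcdcbd'
  #19 SA[19]=20  'ccbcdcbd'
  #20 SA[20]=16  'ccbdccbcdcbd'
  #21 SA[21]=23  'cdcbd'
  #22 SA[22]=27  'd'
  #23 SA[23]=14  'daccbdccbcdcbd'
  #24 SA[24]=8  'dbcaaadaccbdccbcdcbd'
  #25 SA[25]=24  'dcbd'
  #26 SA[26]=19  'dccbcdcbd'
  #27 SA[27]=7  'ddbcaaadaccbdccbcdcbd'

SA = [2, 11, 3, 12, 4, 15, 13, 6, 1, 0, 9, 22, 26, 18, 10, 5, 21, 25, 17, 20, 16, 23, 27, 14, 8, 24, 19, 7]
[i] adj suffixes → lcp
  [1] 2/11 → 3 ('aaa')
  [2] 11/3 → 2 ('aa')
  [3] 3/12 → 2 ('aa')
  [4] 12/4 → 1 ('a')
  [5] 4/15 → 2 ('ac')
  [6] 15/13 → 1 ('a')
  [7] 13/6 → 2 ('ad')
  [8] 6/1 → 0 ('')
  [9] 1/0 → 1 ('b')
  [10] 0/9 → 1 ('b')
  [11] 9/22 → 2 ('bc')
  [12] 22/26 → 1 ('b')
  [13] 26/18 → 2 ('bd')
  [14] 18/10 → 0 ('')
  [15] 10/5 → 2 ('ca')
  [16] 5/21 → 1 ('c')
  [17] 21/25 → 2 ('cb')
  [18] 25/17 → 3 ('cbd')
  [19] 17/20 → 1 ('c')
  [20] 20/16 → 3 ('ccb')
  [21] 16/23 → 1 ('c')
  [22] 23/27 → 0 ('')
  [23] 27/14 → 1 ('d')
  [24] 14/8 → 1 ('d')
  [25] 8/24 → 1 ('d')
  [26] 24/19 → 2 ('dc')
  [27] 19/7 → 1 ('d')

n(n+1)/2 = 28·29/2 = 406
Σ LCP = 0 + 3 + 2 + 2 + 1 + 2 + 1 + 2 + 0 + 1 + 1 + 2 + 1 + 2 + 0 + 2 + 1 + 2 + 3 + 1 + 3 + 1 + 0 + 1 + 1 + 1 + 2 + 1 = 39
distinct = 406 − 39 = 367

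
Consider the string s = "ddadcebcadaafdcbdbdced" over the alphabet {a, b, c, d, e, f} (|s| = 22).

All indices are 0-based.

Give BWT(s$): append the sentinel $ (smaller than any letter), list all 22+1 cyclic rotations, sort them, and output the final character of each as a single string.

rank  rotation                 last
    0  $ddadcebcadaafdcbdbdced  d
    1  aafdcbdbdced$ddadcebcad  d
    2  adaafdcbdbdced$ddadcebc  c
    3  adcebcadaafdcbdbdced$dd  d
    4  afdcbdbdced$ddadcebcada  a
    5  bcadaafdcbdbdced$ddadce  e
    6  bdbdced$ddadcebcadaafdc  c
    7  bdced$ddadcebcadaafdcbd  d
    8  cadaafdcbdbdced$ddadceb  b
    9  cbdbdced$ddadcebcadaafd  d
   10  cebcadaafdcbdbdced$ddad  d
   11  ced$ddadcebcadaafdcbdbd  d
   12  d$ddadcebcadaafdcbdbdce  e
   13  daafdcbdbdced$ddadcebca  a
   14  dadcebcadaafdcbdbdced$d  d
   15  dbdced$ddadcebcadaafdcb  b
   16  dcbdbdced$ddadcebcadaaf  f
   17  dcebcadaafdcbdbdced$dda  a
   18  dced$ddadcebcadaafdcbdb  b
   19  ddadcebcadaafdcbdbdced$  $
   20  ebcadaafdcbdbdced$ddadc  c
   21  ed$ddadcebcadaafdcbdbdc  c
   22  fdcbdbdced$ddadcebcadaa  a

ddcdaecdbdddeadbfab$cca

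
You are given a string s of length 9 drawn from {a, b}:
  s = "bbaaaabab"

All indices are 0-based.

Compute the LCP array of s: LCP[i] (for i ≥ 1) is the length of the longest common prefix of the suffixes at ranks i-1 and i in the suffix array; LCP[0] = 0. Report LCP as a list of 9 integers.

[0, 3, 2, 1, 2, 0, 1, 2, 1]

sorted suffixes:
  #0 SA[0]=2  'aaaabab'
  #1 SA[1]=3  'aaabab'
  #2 SA[2]=4  'aabab'
  #3 SA[3]=7  'ab'
  #4 SA[4]=5  'abab'
  #5 SA[5]=8  'b'
  #6 SA[6]=1  'baaaabab'
  #7 SA[7]=6  'bab'
  #8 SA[8]=0  'bbaaaabab'

SA = [2, 3, 4, 7, 5, 8, 1, 6, 0]
i: (SA[i-1],SA[i]) lcp shared
  1: (2,3) 3 'aaa'
  2: (3,4) 2 'aa'
  3: (4,7) 1 'a'
  4: (7,5) 2 'ab'
  5: (5,8) 0 ''
  6: (8,1) 1 'b'
  7: (1,6) 2 'ba'
  8: (6,0) 1 'b'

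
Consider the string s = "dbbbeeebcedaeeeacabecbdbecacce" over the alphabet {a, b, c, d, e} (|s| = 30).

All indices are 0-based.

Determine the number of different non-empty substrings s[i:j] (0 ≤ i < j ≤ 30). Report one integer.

sorted suffixes:
  #0 SA[0]=17  'abecbdbecacce'
  #1 SA[1]=15  'acabecbdbecacce'
  #2 SA[2]=26  'acce'
  #3 SA[3]=11  'aeeeacabecbdbecacce'
  #4 SA[4]=1  'bbbeeebcedaeeeacabecbdbecacce'
  #5 SA[5]=2  'bbeeebcedaeeeacabecbdbecacce'
  #6 SA[6]=7  'bcedaeeeacabecbdbecacce'
  #7 SA[7]=21  'bdbecacce'
  #8 SA[8]=23  'becacce'
  #9 SA[9]=18  'becbdbecacce'
  #10 SA[10]=3  'beeebcedaeeeacabecbdbecacce'
  #11 SA[11]=16  'cabecbdbecacce'
  #12 SA[12]=25  'cacce'
  #13 SA[13]=20  'cbdbecacce'
  #14 SA[14]=27  'cce'
  #15 SA[15]=28  'ce'
  #16 SA[16]=8  'cedaeeeacabecbdbecacce'
  #17 SA[17]=10  'daeeeacabecbdbecacce'
  #18 SA[18]=0  'dbbbeeebcedaeeeacabecbdbecacce'
  #19 SA[19]=22  'dbecacce'
  #20 SA[20]=29  'e'
  #21 SA[21]=14  'eacabecbdbecacce'
  #22 SA[22]=6  'ebcedaeeeacabecbdbecacce'
  #23 SA[23]=24  'ecacce'
  #24 SA[24]=19  'ecbdbecacce'
  #25 SA[25]=9  'edaeeeacabecbdbecacce'
  #26 SA[26]=13  'eeacabecbdbecacce'
  #27 SA[27]=5  'eebcedaeeeacabecbdbecacce'
  #28 SA[28]=12  'eeeacabecbdbecacce'
  #29 SA[29]=4  'eeebcedaeeeacabecbdbecacce'

SA = [17, 15, 26, 11, 1, 2, 7, 21, 23, 18, 3, 16, 25, 20, 27, 28, 8, 10, 0, 22, 29, 14, 6, 24, 19, 9, 13, 5, 12, 4]
rank  pair      lcp
   1  s[17:],s[15:]  1  'a'
   2  s[15:],s[26:]  2  'ac'
   3  s[26:],s[11:]  1  'a'
   4  s[11:],s[1:]  0  ''
   5  s[1:],s[2:]  2  'bb'
   6  s[2:],s[7:]  1  'b'
   7  s[7:],s[21:]  1  'b'
   8  s[21:],s[23:]  1  'b'
   9  s[23:],s[18:]  3  'bec'
  10  s[18:],s[3:]  2  'be'
  11  s[3:],s[16:]  0  ''
  12  s[16:],s[25:]  2  'ca'
  13  s[25:],s[20:]  1  'c'
  14  s[20:],s[27:]  1  'c'
  15  s[27:],s[28:]  1  'c'
  16  s[28:],s[8:]  2  'ce'
  17  s[8:],s[10:]  0  ''
  18  s[10:],s[0:]  1  'd'
  19  s[0:],s[22:]  2  'db'
  20  s[22:],s[29:]  0  ''
  21  s[29:],s[14:]  1  'e'
  22  s[14:],s[6:]  1  'e'
  23  s[6:],s[24:]  1  'e'
  24  s[24:],s[19:]  2  'ec'
  25  s[19:],s[9:]  1  'e'
  26  s[9:],s[13:]  1  'e'
  27  s[13:],s[5:]  2  'ee'
  28  s[5:],s[12:]  2  'ee'
  29  s[12:],s[4:]  3  'eee'

n(n+1)/2 = 30·31/2 = 465
Σ LCP = 0 + 1 + 2 + 1 + 0 + 2 + 1 + 1 + 1 + 3 + 2 + 0 + 2 + 1 + 1 + 1 + 2 + 0 + 1 + 2 + 0 + 1 + 1 + 1 + 2 + 1 + 1 + 2 + 2 + 3 = 38
distinct = 465 − 38 = 427

427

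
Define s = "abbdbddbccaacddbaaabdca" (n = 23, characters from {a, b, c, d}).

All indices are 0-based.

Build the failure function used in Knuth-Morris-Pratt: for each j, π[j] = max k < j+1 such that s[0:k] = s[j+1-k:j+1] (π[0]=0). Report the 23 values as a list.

π[0] = 0
j=1 s[j]='b': π[1]=0 (border '')
j=2 s[j]='b': π[2]=0 (border '')
j=3 s[j]='d': π[3]=0 (border '')
j=4 s[j]='b': π[4]=0 (border '')
j=5 s[j]='d': π[5]=0 (border '')
j=6 s[j]='d': π[6]=0 (border '')
j=7 s[j]='b': π[7]=0 (border '')
j=8 s[j]='c': π[8]=0 (border '')
j=9 s[j]='c': π[9]=0 (border '')
j=10 s[j]='a': π[10]=1 (border 'a')
j=11 s[j]='a': k: 1→0; π[11]=1 (border 'a')
j=12 s[j]='c': k: 1→0; π[12]=0 (border '')
j=13 s[j]='d': π[13]=0 (border '')
j=14 s[j]='d': π[14]=0 (border '')
j=15 s[j]='b': π[15]=0 (border '')
j=16 s[j]='a': π[16]=1 (border 'a')
j=17 s[j]='a': k: 1→0; π[17]=1 (border 'a')
j=18 s[j]='a': k: 1→0; π[18]=1 (border 'a')
j=19 s[j]='b': π[19]=2 (border 'ab')
j=20 s[j]='d': k: 2→0; π[20]=0 (border '')
j=21 s[j]='c': π[21]=0 (border '')
j=22 s[j]='a': π[22]=1 (border 'a')

[0, 0, 0, 0, 0, 0, 0, 0, 0, 0, 1, 1, 0, 0, 0, 0, 1, 1, 1, 2, 0, 0, 1]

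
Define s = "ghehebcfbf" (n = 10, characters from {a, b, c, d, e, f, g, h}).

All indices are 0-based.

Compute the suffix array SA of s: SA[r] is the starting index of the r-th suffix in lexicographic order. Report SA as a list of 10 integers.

rank | idx | suffix
   0 |   5 | bcfbf
   1 |   8 | bf
   2 |   6 | cfbf
   3 |   4 | ebcfbf
   4 |   2 | ehebcfbf
   5 |   9 | f
   6 |   7 | fbf
   7 |   0 | ghehebcfbf
   8 |   3 | hebcfbf
   9 |   1 | hehebcfbf

[5, 8, 6, 4, 2, 9, 7, 0, 3, 1]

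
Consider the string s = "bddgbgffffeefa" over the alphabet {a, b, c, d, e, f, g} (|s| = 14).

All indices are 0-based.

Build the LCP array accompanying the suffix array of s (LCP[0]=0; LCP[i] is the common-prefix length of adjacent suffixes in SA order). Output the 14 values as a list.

[0, 0, 1, 0, 1, 0, 1, 0, 1, 1, 2, 3, 0, 1]

sorted suffixes:
  #0 SA[0]=13  'a'
  #1 SA[1]=0  'bddgbgffffeefa'
  #2 SA[2]=4  'bgffffeefa'
  #3 SA[3]=1  'ddgbgffffeefa'
  #4 SA[4]=2  'dgbgffffeefa'
  #5 SA[5]=10  'eefa'
  #6 SA[6]=11  'efa'
  #7 SA[7]=12  'fa'
  #8 SA[8]=9  'feefa'
  #9 SA[9]=8  'ffeefa'
  #10 SA[10]=7  'fffeefa'
  #11 SA[11]=6  'ffffeefa'
  #12 SA[12]=3  'gbgffffeefa'
  #13 SA[13]=5  'gffffeefa'

SA = [13, 0, 4, 1, 2, 10, 11, 12, 9, 8, 7, 6, 3, 5]
rank  pair      lcp
   1  s[13:],s[0:]  0  ''
   2  s[0:],s[4:]  1  'b'
   3  s[4:],s[1:]  0  ''
   4  s[1:],s[2:]  1  'd'
   5  s[2:],s[10:]  0  ''
   6  s[10:],s[11:]  1  'e'
   7  s[11:],s[12:]  0  ''
   8  s[12:],s[9:]  1  'f'
   9  s[9:],s[8:]  1  'f'
  10  s[8:],s[7:]  2  'ff'
  11  s[7:],s[6:]  3  'fff'
  12  s[6:],s[3:]  0  ''
  13  s[3:],s[5:]  1  'g'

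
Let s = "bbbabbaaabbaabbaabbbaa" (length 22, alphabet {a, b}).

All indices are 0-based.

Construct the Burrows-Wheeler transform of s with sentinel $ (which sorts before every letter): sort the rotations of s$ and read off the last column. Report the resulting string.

rank  rotation                 last
    0  $bbbabbaaabbaabbaabbbaa  a
    1  a$bbbabbaaabbaabbaabbba  a
    2  aa$bbbabbaaabbaabbaabbb  b
    3  aaabbaabbaabbbaa$bbbabb  b
    4  aabbaabbaabbbaa$bbbabba  a
    5  aabbaabbbaa$bbbabbaaabb  b
    6  aabbbaa$bbbabbaaabbaabb  b
    7  abbaaabbaabbaabbbaa$bbb  b
    8  abbaabbaabbbaa$bbbabbaa  a
    9  abbaabbbaa$bbbabbaaabba  a
   10  abbbaa$bbbabbaaabbaabba  a
   11  baa$bbbabbaaabbaabbaabb  b
   12  baaabbaabbaabbbaa$bbbab  b
   13  baabbaabbbaa$bbbabbaaab  b
   14  baabbbaa$bbbabbaaabbaab  b
   15  babbaaabbaabbaabbbaa$bb  b
   16  bbaa$bbbabbaaabbaabbaab  b
   17  bbaaabbaabbaabbbaa$bbba  a
   18  bbaabbaabbbaa$bbbabbaaa  a
   19  bbaabbbaa$bbbabbaaabbaa  a
   20  bbabbaaabbaabbaabbbaa$b  b
   21  bbbaa$bbbabbaaabbaabbaa  a
   22  bbbabbaaabbaabbaabbbaa$  $

aabbabbbaaabbbbbbaaaba$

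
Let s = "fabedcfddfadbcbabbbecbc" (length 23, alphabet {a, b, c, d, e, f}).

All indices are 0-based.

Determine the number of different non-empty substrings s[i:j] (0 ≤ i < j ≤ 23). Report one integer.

rank | idx | suffix
   0 |  15 | abbbecbc
   1 |   1 | abedcfddfadbcbabbbecbc
   2 |  10 | adbcbabbbecbc
   3 |  14 | babbbecbc
   4 |  16 | bbbecbc
   5 |  17 | bbecbc
   6 |  21 | bc
   7 |  12 | bcbabbbecbc
   8 |  18 | becbc
   9 |   2 | bedcfddfadbcbabbbecbc
  10 |  22 | c
  11 |  13 | cbabbbecbc
  12 |  20 | cbc
  13 |   5 | cfddfadbcbabbbecbc
  14 |  11 | dbcbabbbecbc
  15 |   4 | dcfddfadbcbabbbecbc
  16 |   7 | ddfadbcbabbbecbc
  17 |   8 | dfadbcbabbbecbc
  18 |  19 | ecbc
  19 |   3 | edcfddfadbcbabbbecbc
  20 |   0 | fabedcfddfadbcbabbbecbc
  21 |   9 | fadbcbabbbecbc
  22 |   6 | fddfadbcbabbbecbc

SA = [15, 1, 10, 14, 16, 17, 21, 12, 18, 2, 22, 13, 20, 5, 11, 4, 7, 8, 19, 3, 0, 9, 6]
[i] adj suffixes → lcp
  [1] 15/1 → 2 ('ab')
  [2] 1/10 → 1 ('a')
  [3] 10/14 → 0 ('')
  [4] 14/16 → 1 ('b')
  [5] 16/17 → 2 ('bb')
  [6] 17/21 → 1 ('b')
  [7] 21/12 → 2 ('bc')
  [8] 12/18 → 1 ('b')
  [9] 18/2 → 2 ('be')
  [10] 2/22 → 0 ('')
  [11] 22/13 → 1 ('c')
  [12] 13/20 → 2 ('cb')
  [13] 20/5 → 1 ('c')
  [14] 5/11 → 0 ('')
  [15] 11/4 → 1 ('d')
  [16] 4/7 → 1 ('d')
  [17] 7/8 → 1 ('d')
  [18] 8/19 → 0 ('')
  [19] 19/3 → 1 ('e')
  [20] 3/0 → 0 ('')
  [21] 0/9 → 2 ('fa')
  [22] 9/6 → 1 ('f')

n(n+1)/2 = 23·24/2 = 276
Σ LCP = 0 + 2 + 1 + 0 + 1 + 2 + 1 + 2 + 1 + 2 + 0 + 1 + 2 + 1 + 0 + 1 + 1 + 1 + 0 + 1 + 0 + 2 + 1 = 23
distinct = 276 − 23 = 253

253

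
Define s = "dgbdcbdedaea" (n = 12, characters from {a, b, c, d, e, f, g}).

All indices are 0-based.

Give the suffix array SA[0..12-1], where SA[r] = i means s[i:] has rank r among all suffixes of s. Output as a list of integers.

[11, 9, 2, 5, 4, 8, 3, 6, 0, 10, 7, 1]

rank | idx | suffix
   0 |  11 | a
   1 |   9 | aea
   2 |   2 | bdcbdedaea
   3 |   5 | bdedaea
   4 |   4 | cbdedaea
   5 |   8 | daea
   6 |   3 | dcbdedaea
   7 |   6 | dedaea
   8 |   0 | dgbdcbdedaea
   9 |  10 | ea
  10 |   7 | edaea
  11 |   1 | gbdcbdedaea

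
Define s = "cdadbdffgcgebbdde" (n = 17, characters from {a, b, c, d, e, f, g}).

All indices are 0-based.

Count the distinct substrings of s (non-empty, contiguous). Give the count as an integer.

142

rank | idx | suffix
   0 |   2 | adbdffgcgebbdde
   1 |  12 | bbdde
   2 |  13 | bdde
   3 |   4 | bdffgcgebbdde
   4 |   0 | cdadbdffgcgebbdde
   5 |   9 | cgebbdde
   6 |   1 | dadbdffgcgebbdde
   7 |   3 | dbdffgcgebbdde
   8 |  14 | dde
   9 |  15 | de
  10 |   5 | dffgcgebbdde
  11 |  16 | e
  12 |  11 | ebbdde
  13 |   6 | ffgcgebbdde
  14 |   7 | fgcgebbdde
  15 |   8 | gcgebbdde
  16 |  10 | gebbdde

SA = [2, 12, 13, 4, 0, 9, 1, 3, 14, 15, 5, 16, 11, 6, 7, 8, 10]
i: (SA[i-1],SA[i]) lcp shared
  1: (2,12) 0 ''
  2: (12,13) 1 'b'
  3: (13,4) 2 'bd'
  4: (4,0) 0 ''
  5: (0,9) 1 'c'
  6: (9,1) 0 ''
  7: (1,3) 1 'd'
  8: (3,14) 1 'd'
  9: (14,15) 1 'd'
  10: (15,5) 1 'd'
  11: (5,16) 0 ''
  12: (16,11) 1 'e'
  13: (11,6) 0 ''
  14: (6,7) 1 'f'
  15: (7,8) 0 ''
  16: (8,10) 1 'g'

n(n+1)/2 = 17·18/2 = 153
Σ LCP = 0 + 0 + 1 + 2 + 0 + 1 + 0 + 1 + 1 + 1 + 1 + 0 + 1 + 0 + 1 + 0 + 1 = 11
distinct = 153 − 11 = 142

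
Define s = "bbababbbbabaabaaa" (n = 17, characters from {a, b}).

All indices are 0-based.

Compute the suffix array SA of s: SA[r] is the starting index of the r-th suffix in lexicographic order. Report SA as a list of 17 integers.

rank | idx | suffix
   0 |  16 | a
   1 |  15 | aa
   2 |  14 | aaa
   3 |  11 | aabaaa
   4 |  12 | abaaa
   5 |   9 | abaabaaa
   6 |   2 | ababbbbabaabaaa
   7 |   4 | abbbbabaabaaa
   8 |  13 | baaa
   9 |  10 | baabaaa
  10 |   8 | babaabaaa
  11 |   1 | bababbbbabaabaaa
  12 |   3 | babbbbabaabaaa
  13 |   7 | bbabaabaaa
  14 |   0 | bbababbbbabaabaaa
  15 |   6 | bbbabaabaaa
  16 |   5 | bbbbabaabaaa

[16, 15, 14, 11, 12, 9, 2, 4, 13, 10, 8, 1, 3, 7, 0, 6, 5]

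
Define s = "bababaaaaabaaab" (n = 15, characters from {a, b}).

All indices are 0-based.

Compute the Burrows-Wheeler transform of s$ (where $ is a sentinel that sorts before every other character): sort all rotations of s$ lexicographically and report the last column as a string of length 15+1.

bbabaaaababaaaa$

rank  rotation          last
    0  $bababaaaaabaaab  b
    1  aaaaabaaab$babab  b
    2  aaaabaaab$bababa  a
    3  aaab$bababaaaaab  b
    4  aaabaaab$bababaa  a
    5  aab$bababaaaaaba  a
    6  aabaaab$bababaaa  a
    7  ab$bababaaaaabaa  a
    8  abaaaaabaaab$bab  b
    9  abaaab$bababaaaa  a
   10  ababaaaaabaaab$b  b
   11  b$bababaaaaabaaa  a
   12  baaaaabaaab$baba  a
   13  baaab$bababaaaaa  a
   14  babaaaaabaaab$ba  a
   15  bababaaaaabaaab$  $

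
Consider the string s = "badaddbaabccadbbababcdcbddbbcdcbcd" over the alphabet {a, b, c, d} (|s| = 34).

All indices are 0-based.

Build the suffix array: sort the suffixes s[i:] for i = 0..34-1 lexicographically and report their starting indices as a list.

rank→(start, suffix):
  0 → (7, 'aabccadbbababcdcbddbbcdcbcd')
  1 → (16, 'ababcdcbddbbcdcbcd')
  2 → (8, 'abccadbbababcdcbddbbcdcbcd')
  3 → (18, 'abcdcbddbbcdcbcd')
  4 → (1, 'adaddbaabccadbbababcdcbddbbcdcbcd')
  5 → (12, 'adbbababcdcbddbbcdcbcd')
  6 → (3, 'addbaabccadbbababcdcbddbbcdcbcd')
  7 → (6, 'baabccadbbababcdcbddbbcdcbcd')
  8 → (15, 'bababcdcbddbbcdcbcd')
  9 → (17, 'babcdcbddbbcdcbcd')
  10 → (0, 'badaddbaabccadbbababcdcbddbbcdcbcd')
  11 → (14, 'bbababcdcbddbbcdcbcd')
  12 → (26, 'bbcdcbcd')
  13 → (9, 'bccadbbababcdcbddbbcdcbcd')
  14 → (31, 'bcd')
  15 → (27, 'bcdcbcd')
  16 → (19, 'bcdcbddbbcdcbcd')
  17 → (23, 'bddbbcdcbcd')
  18 → (11, 'cadbbababcdcbddbbcdcbcd')
  19 → (30, 'cbcd')
  20 → (22, 'cbddbbcdcbcd')
  21 → (10, 'ccadbbababcdcbddbbcdcbcd')
  22 → (32, 'cd')
  23 → (28, 'cdcbcd')
  24 → (20, 'cdcbddbbcdcbcd')
  25 → (33, 'd')
  26 → (2, 'daddbaabccadbbababcdcbddbbcdcbcd')
  27 → (5, 'dbaabccadbbababcdcbddbbcdcbcd')
  28 → (13, 'dbbababcdcbddbbcdcbcd')
  29 → (25, 'dbbcdcbcd')
  30 → (29, 'dcbcd')
  31 → (21, 'dcbddbbcdcbcd')
  32 → (4, 'ddbaabccadbbababcdcbddbbcdcbcd')
  33 → (24, 'ddbbcdcbcd')

[7, 16, 8, 18, 1, 12, 3, 6, 15, 17, 0, 14, 26, 9, 31, 27, 19, 23, 11, 30, 22, 10, 32, 28, 20, 33, 2, 5, 13, 25, 29, 21, 4, 24]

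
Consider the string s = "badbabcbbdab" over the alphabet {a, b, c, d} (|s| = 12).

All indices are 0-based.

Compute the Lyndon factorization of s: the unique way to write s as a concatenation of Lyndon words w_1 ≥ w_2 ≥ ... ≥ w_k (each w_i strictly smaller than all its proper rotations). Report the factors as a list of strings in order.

emit factor 1: 'b' (i=0, period=1)
emit factor 2: 'adb' (i=1, period=3)
emit factor 3: 'abcbbd' (i=4, period=6)
emit factor 4: 'ab' (i=10, period=2)

["b", "adb", "abcbbd", "ab"]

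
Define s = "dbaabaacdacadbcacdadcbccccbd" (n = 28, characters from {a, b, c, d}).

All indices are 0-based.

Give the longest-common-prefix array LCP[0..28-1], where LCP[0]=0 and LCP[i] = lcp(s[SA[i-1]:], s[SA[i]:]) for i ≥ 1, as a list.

[0, 2, 1, 1, 2, 4, 1, 2, 0, 3, 1, 2, 1, 0, 2, 1, 2, 1, 2, 3, 1, 3, 0, 1, 2, 1, 2, 1]

rank→(start, suffix):
  0 → (2, 'aabaacdacadbcacdadcbccccbd')
  1 → (5, 'aacdacadbcacdadcbccccbd')
  2 → (3, 'abaacdacadbcacdadcbccccbd')
  3 → (9, 'acadbcacdadcbccccbd')
  4 → (6, 'acdacadbcacdadcbccccbd')
  5 → (15, 'acdadcbccccbd')
  6 → (11, 'adbcacdadcbccccbd')
  7 → (18, 'adcbccccbd')
  8 → (1, 'baabaacdacadbcacdadcbccccbd')
  9 → (4, 'baacdacadbcacdadcbccccbd')
  10 → (13, 'bcacdadcbccccbd')
  11 → (21, 'bccccbd')
  12 → (26, 'bd')
  13 → (14, 'cacdadcbccccbd')
  14 → (10, 'cadbcacdadcbccccbd')
  15 → (20, 'cbccccbd')
  16 → (25, 'cbd')
  17 → (24, 'ccbd')
  18 → (23, 'cccbd')
  19 → (22, 'ccccbd')
  20 → (7, 'cdacadbcacdadcbccccbd')
  21 → (16, 'cdadcbccccbd')
  22 → (27, 'd')
  23 → (8, 'dacadbcacdadcbccccbd')
  24 → (17, 'dadcbccccbd')
  25 → (0, 'dbaabaacdacadbcacdadcbccccbd')
  26 → (12, 'dbcacdadcbccccbd')
  27 → (19, 'dcbccccbd')

SA = [2, 5, 3, 9, 6, 15, 11, 18, 1, 4, 13, 21, 26, 14, 10, 20, 25, 24, 23, 22, 7, 16, 27, 8, 17, 0, 12, 19]
i: (SA[i-1],SA[i]) lcp shared
  1: (2,5) 2 'aa'
  2: (5,3) 1 'a'
  3: (3,9) 1 'a'
  4: (9,6) 2 'ac'
  5: (6,15) 4 'acda'
  6: (15,11) 1 'a'
  7: (11,18) 2 'ad'
  8: (18,1) 0 ''
  9: (1,4) 3 'baa'
  10: (4,13) 1 'b'
  11: (13,21) 2 'bc'
  12: (21,26) 1 'b'
  13: (26,14) 0 ''
  14: (14,10) 2 'ca'
  15: (10,20) 1 'c'
  16: (20,25) 2 'cb'
  17: (25,24) 1 'c'
  18: (24,23) 2 'cc'
  19: (23,22) 3 'ccc'
  20: (22,7) 1 'c'
  21: (7,16) 3 'cda'
  22: (16,27) 0 ''
  23: (27,8) 1 'd'
  24: (8,17) 2 'da'
  25: (17,0) 1 'd'
  26: (0,12) 2 'db'
  27: (12,19) 1 'd'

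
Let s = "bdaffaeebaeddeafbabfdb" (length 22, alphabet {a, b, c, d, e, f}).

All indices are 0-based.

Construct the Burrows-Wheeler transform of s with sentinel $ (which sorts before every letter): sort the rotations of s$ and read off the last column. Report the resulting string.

bbbfeddfe$abfeddeaafaba

rank  rotation                 last
    0  $bdaffaeebaeddeafbabfdb  b
    1  abfdb$bdaffaeebaeddeafb  b
    2  aeddeafbabfdb$bdaffaeeb  b
    3  aeebaeddeafbabfdb$bdaff  f
    4  afbabfdb$bdaffaeebaedde  e
    5  affaeebaeddeafbabfdb$bd  d
    6  b$bdaffaeebaeddeafbabfd  d
    7  babfdb$bdaffaeebaeddeaf  f
    8  baeddeafbabfdb$bdaffaee  e
    9  bdaffaeebaeddeafbabfdb$  $
   10  bfdb$bdaffaeebaeddeafba  a
   11  daffaeebaeddeafbabfdb$b  b
   12  db$bdaffaeebaeddeafbabf  f
   13  ddeafbabfdb$bdaffaeebae  e
   14  deafbabfdb$bdaffaeebaed  d
   15  eafbabfdb$bdaffaeebaedd  d
   16  ebaeddeafbabfdb$bdaffae  e
   17  eddeafbabfdb$bdaffaeeba  a
   18  eebaeddeafbabfdb$bdaffa  a
   19  faeebaeddeafbabfdb$bdaf  f
   20  fbabfdb$bdaffaeebaeddea  a
   21  fdb$bdaffaeebaeddeafbab  b
   22  ffaeebaeddeafbabfdb$bda  a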